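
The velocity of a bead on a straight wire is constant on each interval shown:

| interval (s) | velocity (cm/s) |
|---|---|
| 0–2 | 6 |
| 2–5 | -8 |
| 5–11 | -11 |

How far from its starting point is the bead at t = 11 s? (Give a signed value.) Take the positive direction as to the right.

Displacement is the signed area under the v-t curve.
0–2 s: 6 × 2 = 12 cm
2–5 s: -8 × 3 = -24 cm
5–11 s: -11 × 6 = -66 cm
Net displacement = -78 cm

-78 cm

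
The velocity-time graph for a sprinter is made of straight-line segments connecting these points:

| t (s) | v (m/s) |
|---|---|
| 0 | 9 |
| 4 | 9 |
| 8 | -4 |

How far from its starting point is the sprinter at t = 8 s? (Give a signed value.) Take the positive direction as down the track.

Displacement is the signed area under the v-t curve.
0–4 s: 9 × 4 = 36 m
4–8 s: ½(9 + -4)(4) = 10 m
Net displacement = 46 m

46 m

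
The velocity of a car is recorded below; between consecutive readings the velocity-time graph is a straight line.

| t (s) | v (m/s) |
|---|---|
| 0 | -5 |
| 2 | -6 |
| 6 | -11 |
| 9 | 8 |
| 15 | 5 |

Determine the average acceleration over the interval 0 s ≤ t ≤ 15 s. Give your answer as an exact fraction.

Average acceleration = Δv/Δt = (5 − -5)/(15 − 0) = 2/3 m/s².

2/3 m/s²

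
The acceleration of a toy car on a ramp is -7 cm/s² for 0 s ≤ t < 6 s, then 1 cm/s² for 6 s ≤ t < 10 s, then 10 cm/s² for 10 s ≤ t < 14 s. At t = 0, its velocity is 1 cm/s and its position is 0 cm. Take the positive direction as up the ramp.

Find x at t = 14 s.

On each constant-a segment, Δv = aΔt and Δx = v₀Δt + ½aΔt²; chain segment to segment.
0–6 s: v starts 1 cm/s; Δx = 1·6 + ½·-7·6² = -120 cm; v ends -41 cm/s.
6–10 s: v starts -41 cm/s; Δx = -41·4 + ½·1·4² = -156 cm; v ends -37 cm/s.
10–14 s: v starts -37 cm/s; Δx = -37·4 + ½·10·4² = -68 cm; v ends 3 cm/s.
x(14) = 0 + Σ Δx = -344 cm.

-344 cm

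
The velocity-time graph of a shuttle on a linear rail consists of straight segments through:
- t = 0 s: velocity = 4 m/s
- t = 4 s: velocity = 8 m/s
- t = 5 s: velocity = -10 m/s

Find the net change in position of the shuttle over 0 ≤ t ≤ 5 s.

Displacement is the signed area under the v-t curve.
0–4 s: ½(4 + 8)(4) = 24 m
4–5 s: ½(8 + -10)(1) = -1 m
Net displacement = 23 m

23 m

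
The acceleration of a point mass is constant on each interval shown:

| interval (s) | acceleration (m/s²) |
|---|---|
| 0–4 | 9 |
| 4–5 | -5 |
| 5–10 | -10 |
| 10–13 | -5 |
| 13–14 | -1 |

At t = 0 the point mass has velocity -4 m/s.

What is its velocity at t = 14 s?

-39 m/s

Δv equals the area under the a-t graph; then v = v₀ + Δv.
0–4 s: 9 × 4 = 36 m/s
4–5 s: -5 × 1 = -5 m/s
5–10 s: -10 × 5 = -50 m/s
10–13 s: -5 × 3 = -15 m/s
13–14 s: -1 × 1 = -1 m/s
Δv = -35 m/s, so v(14) = -4 + (-35) = -39 m/s.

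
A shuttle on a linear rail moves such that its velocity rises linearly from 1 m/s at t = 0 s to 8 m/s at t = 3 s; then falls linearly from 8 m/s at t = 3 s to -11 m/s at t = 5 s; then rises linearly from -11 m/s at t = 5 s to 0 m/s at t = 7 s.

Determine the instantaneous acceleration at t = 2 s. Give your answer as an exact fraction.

7/3 m/s²

Acceleration is the slope of the v-t graph on 0–3 s: (8 − 1)/(3 − 0) = 7/3 m/s².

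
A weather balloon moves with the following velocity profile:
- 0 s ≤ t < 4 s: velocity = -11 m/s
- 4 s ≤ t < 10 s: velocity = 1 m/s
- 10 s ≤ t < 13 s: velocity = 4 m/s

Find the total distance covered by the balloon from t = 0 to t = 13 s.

Distance (not displacement) is the total path length: add the absolute areas under v-t.
0–4 s: |-11| × 4 = 44 m
4–10 s: |1| × 6 = 6 m
10–13 s: |4| × 3 = 12 m
Total distance = 62 m

62 m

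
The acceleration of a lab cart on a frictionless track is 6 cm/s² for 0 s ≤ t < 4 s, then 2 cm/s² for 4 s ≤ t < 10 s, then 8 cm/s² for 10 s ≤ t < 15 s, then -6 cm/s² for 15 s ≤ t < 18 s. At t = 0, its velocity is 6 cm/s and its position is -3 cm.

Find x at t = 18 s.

814 cm

On each constant-a segment, Δv = aΔt and Δx = v₀Δt + ½aΔt²; chain segment to segment.
0–4 s: v starts 6 cm/s; Δx = 6·4 + ½·6·4² = 72 cm; v ends 30 cm/s.
4–10 s: v starts 30 cm/s; Δx = 30·6 + ½·2·6² = 216 cm; v ends 42 cm/s.
10–15 s: v starts 42 cm/s; Δx = 42·5 + ½·8·5² = 310 cm; v ends 82 cm/s.
15–18 s: v starts 82 cm/s; Δx = 82·3 + ½·-6·3² = 219 cm; v ends 64 cm/s.
x(18) = -3 + Σ Δx = 814 cm.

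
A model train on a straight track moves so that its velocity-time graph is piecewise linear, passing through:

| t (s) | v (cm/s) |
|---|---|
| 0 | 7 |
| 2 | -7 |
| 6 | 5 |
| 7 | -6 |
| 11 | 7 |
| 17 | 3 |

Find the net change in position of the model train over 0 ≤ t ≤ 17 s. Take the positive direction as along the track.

27.5 cm

Displacement is the signed area under the v-t curve.
0–2 s: ½(7 + -7)(2) = 0 cm
2–6 s: ½(-7 + 5)(4) = -4 cm
6–7 s: ½(5 + -6)(1) = -0.5 cm
7–11 s: ½(-6 + 7)(4) = 2 cm
11–17 s: ½(7 + 3)(6) = 30 cm
Net displacement = 27.5 cm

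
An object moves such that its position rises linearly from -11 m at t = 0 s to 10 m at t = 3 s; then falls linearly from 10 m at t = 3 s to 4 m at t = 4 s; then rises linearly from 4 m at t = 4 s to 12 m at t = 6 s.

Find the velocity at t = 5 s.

Velocity is the slope of the x-t graph on 4–6 s: (12 − 4)/(6 − 4) = 4 m/s.

4 m/s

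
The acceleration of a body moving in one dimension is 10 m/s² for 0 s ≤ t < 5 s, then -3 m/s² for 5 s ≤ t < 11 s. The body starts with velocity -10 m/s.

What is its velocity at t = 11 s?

Δv equals the area under the a-t graph; then v = v₀ + Δv.
0–5 s: 10 × 5 = 50 m/s
5–11 s: -3 × 6 = -18 m/s
Δv = 32 m/s, so v(11) = -10 + (32) = 22 m/s.

22 m/s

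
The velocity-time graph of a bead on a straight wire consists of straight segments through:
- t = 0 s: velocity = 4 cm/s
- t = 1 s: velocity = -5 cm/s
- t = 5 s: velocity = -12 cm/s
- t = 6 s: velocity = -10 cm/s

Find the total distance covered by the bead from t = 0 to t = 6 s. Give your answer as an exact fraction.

Total distance travelled is ∫|v| dt — sum the magnitudes of each area piece.
0–1 s: v = 0 at t = 4/9 s; triangle areas 8/9 + 25/18 = 41/18 cm
1–5 s: |½(-5 + -12)(4)| = 34 cm
5–6 s: |½(-12 + -10)(1)| = 11 cm
Total distance = 851/18 cm

851/18 cm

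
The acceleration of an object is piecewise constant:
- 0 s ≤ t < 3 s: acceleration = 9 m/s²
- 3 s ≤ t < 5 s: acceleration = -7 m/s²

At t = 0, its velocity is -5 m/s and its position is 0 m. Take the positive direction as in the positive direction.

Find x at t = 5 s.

55.5 m

On each constant-a segment, Δv = aΔt and Δx = v₀Δt + ½aΔt²; chain segment to segment.
0–3 s: v starts -5 m/s; Δx = -5·3 + ½·9·3² = 25.5 m; v ends 22 m/s.
3–5 s: v starts 22 m/s; Δx = 22·2 + ½·-7·2² = 30 m; v ends 8 m/s.
x(5) = 0 + Σ Δx = 55.5 m.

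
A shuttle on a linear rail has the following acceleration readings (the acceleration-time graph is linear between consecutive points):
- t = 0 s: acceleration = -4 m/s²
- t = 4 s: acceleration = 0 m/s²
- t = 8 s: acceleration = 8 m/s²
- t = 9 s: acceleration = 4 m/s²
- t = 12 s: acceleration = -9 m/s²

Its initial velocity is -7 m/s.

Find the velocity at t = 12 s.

Δv equals the area under the a-t graph; then v = v₀ + Δv.
0–4 s: ½(-4 + 0)(4) = -8 m/s
4–8 s: ½(0 + 8)(4) = 16 m/s
8–9 s: ½(8 + 4)(1) = 6 m/s
9–12 s: ½(4 + -9)(3) = -7.5 m/s
Δv = 6.5 m/s, so v(12) = -7 + (6.5) = -0.5 m/s.

-0.5 m/s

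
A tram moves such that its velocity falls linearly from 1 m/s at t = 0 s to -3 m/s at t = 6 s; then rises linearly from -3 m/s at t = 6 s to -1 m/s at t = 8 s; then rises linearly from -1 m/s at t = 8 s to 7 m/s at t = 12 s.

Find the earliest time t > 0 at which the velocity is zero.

t = 1.5 s

v changes sign on 0–6 s (from 1 to -3); the graph is linear there, so v = 0 at t = 0 + (-1)·(6 − 0)/(-3 − 1) = 1.5 s.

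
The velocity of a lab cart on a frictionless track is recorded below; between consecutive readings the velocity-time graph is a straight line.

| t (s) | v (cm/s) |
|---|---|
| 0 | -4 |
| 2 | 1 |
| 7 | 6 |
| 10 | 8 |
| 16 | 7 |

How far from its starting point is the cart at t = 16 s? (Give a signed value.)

Net displacement equals the area under the velocity-time graph (areas below the axis count negative).
0–2 s: ½(-4 + 1)(2) = -3 cm
2–7 s: ½(1 + 6)(5) = 17.5 cm
7–10 s: ½(6 + 8)(3) = 21 cm
10–16 s: ½(8 + 7)(6) = 45 cm
Net displacement = 80.5 cm

80.5 cm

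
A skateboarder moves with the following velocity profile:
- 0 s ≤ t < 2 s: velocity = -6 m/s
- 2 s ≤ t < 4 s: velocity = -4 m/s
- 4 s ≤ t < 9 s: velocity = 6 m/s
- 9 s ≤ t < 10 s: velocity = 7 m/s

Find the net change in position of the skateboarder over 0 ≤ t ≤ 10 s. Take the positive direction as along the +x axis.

17 m

Net displacement equals the area under the velocity-time graph (areas below the axis count negative).
0–2 s: -6 × 2 = -12 m
2–4 s: -4 × 2 = -8 m
4–9 s: 6 × 5 = 30 m
9–10 s: 7 × 1 = 7 m
Net displacement = 17 m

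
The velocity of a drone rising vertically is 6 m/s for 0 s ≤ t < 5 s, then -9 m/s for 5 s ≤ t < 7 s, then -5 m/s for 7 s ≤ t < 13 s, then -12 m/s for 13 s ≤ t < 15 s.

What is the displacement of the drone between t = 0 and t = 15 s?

Displacement is the signed area under the v-t curve.
0–5 s: 6 × 5 = 30 m
5–7 s: -9 × 2 = -18 m
7–13 s: -5 × 6 = -30 m
13–15 s: -12 × 2 = -24 m
Net displacement = -42 m

-42 m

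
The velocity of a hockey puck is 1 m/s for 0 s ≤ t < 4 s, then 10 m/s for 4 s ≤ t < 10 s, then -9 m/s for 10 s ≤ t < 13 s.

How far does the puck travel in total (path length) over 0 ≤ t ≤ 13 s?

91 m

Total distance travelled is ∫|v| dt — sum the magnitudes of each area piece.
0–4 s: |1| × 4 = 4 m
4–10 s: |10| × 6 = 60 m
10–13 s: |-9| × 3 = 27 m
Total distance = 91 m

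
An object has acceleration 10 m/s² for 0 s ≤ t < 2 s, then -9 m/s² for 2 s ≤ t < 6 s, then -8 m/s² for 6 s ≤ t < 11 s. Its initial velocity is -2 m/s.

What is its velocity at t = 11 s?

-58 m/s

Δv equals the area under the a-t graph; then v = v₀ + Δv.
0–2 s: 10 × 2 = 20 m/s
2–6 s: -9 × 4 = -36 m/s
6–11 s: -8 × 5 = -40 m/s
Δv = -56 m/s, so v(11) = -2 + (-56) = -58 m/s.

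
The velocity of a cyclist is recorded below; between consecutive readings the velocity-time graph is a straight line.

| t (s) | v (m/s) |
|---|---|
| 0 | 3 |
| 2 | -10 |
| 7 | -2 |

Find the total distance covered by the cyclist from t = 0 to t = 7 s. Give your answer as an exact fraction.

499/13 m

Distance (not displacement) is the total path length: add the absolute areas under v-t.
0–2 s: v = 0 at t = 6/13 s; triangle areas 9/13 + 100/13 = 109/13 m
2–7 s: |½(-10 + -2)(5)| = 30 m
Total distance = 499/13 m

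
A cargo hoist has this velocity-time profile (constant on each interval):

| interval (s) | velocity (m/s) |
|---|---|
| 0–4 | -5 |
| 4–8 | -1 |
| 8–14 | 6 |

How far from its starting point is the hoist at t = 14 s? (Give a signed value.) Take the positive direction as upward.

12 m

Displacement is the signed area under the v-t curve.
0–4 s: -5 × 4 = -20 m
4–8 s: -1 × 4 = -4 m
8–14 s: 6 × 6 = 36 m
Net displacement = 12 m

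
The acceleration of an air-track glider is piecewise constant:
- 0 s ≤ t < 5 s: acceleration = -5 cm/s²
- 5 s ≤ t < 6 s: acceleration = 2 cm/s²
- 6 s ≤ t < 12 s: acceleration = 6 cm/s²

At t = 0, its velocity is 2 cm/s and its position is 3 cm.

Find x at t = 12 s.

-89.5 cm

On each constant-a segment, Δv = aΔt and Δx = v₀Δt + ½aΔt²; chain segment to segment.
0–5 s: v starts 2 cm/s; Δx = 2·5 + ½·-5·5² = -52.5 cm; v ends -23 cm/s.
5–6 s: v starts -23 cm/s; Δx = -23·1 + ½·2·1² = -22 cm; v ends -21 cm/s.
6–12 s: v starts -21 cm/s; Δx = -21·6 + ½·6·6² = -18 cm; v ends 15 cm/s.
x(12) = 3 + Σ Δx = -89.5 cm.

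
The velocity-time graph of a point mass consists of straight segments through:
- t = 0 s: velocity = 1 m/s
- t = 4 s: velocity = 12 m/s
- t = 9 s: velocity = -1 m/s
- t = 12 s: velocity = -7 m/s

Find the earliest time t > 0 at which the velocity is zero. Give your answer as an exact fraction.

t = 112/13 s

v changes sign on 4–9 s (from 12 to -1); the graph is linear there, so v = 0 at t = 4 + (-12)·(9 − 4)/(-1 − 12) = 112/13 s.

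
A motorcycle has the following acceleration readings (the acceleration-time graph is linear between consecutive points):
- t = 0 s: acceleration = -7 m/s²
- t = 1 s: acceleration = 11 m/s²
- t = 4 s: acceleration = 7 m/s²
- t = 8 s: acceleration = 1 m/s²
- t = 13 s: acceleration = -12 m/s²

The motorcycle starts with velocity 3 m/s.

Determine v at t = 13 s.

20.5 m/s

Δv equals the area under the a-t graph; then v = v₀ + Δv.
0–1 s: ½(-7 + 11)(1) = 2 m/s
1–4 s: ½(11 + 7)(3) = 27 m/s
4–8 s: ½(7 + 1)(4) = 16 m/s
8–13 s: ½(1 + -12)(5) = -27.5 m/s
Δv = 17.5 m/s, so v(13) = 3 + (17.5) = 20.5 m/s.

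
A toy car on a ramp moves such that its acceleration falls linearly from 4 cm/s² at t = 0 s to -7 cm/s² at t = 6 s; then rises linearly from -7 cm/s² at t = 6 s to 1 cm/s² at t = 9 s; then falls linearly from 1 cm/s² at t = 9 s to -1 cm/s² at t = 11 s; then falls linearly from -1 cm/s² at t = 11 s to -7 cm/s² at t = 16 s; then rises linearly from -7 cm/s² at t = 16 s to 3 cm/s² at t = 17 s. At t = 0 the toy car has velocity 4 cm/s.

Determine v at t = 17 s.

-36 cm/s

Δv equals the area under the a-t graph; then v = v₀ + Δv.
0–6 s: ½(4 + -7)(6) = -9 cm/s
6–9 s: ½(-7 + 1)(3) = -9 cm/s
9–11 s: ½(1 + -1)(2) = 0 cm/s
11–16 s: ½(-1 + -7)(5) = -20 cm/s
16–17 s: ½(-7 + 3)(1) = -2 cm/s
Δv = -40 cm/s, so v(17) = 4 + (-40) = -36 cm/s.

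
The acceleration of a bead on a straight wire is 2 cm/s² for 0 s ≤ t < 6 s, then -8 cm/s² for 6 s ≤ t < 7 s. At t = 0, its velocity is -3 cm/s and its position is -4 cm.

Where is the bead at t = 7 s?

19 cm

On each constant-a segment, Δv = aΔt and Δx = v₀Δt + ½aΔt²; chain segment to segment.
0–6 s: v starts -3 cm/s; Δx = -3·6 + ½·2·6² = 18 cm; v ends 9 cm/s.
6–7 s: v starts 9 cm/s; Δx = 9·1 + ½·-8·1² = 5 cm; v ends 1 cm/s.
x(7) = -4 + Σ Δx = 19 cm.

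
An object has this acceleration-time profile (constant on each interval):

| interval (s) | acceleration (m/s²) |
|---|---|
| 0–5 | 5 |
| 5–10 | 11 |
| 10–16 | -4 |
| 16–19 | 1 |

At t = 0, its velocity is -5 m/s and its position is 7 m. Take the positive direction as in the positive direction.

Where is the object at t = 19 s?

817.5 m

On each constant-a segment, Δv = aΔt and Δx = v₀Δt + ½aΔt²; chain segment to segment.
0–5 s: v starts -5 m/s; Δx = -5·5 + ½·5·5² = 37.5 m; v ends 20 m/s.
5–10 s: v starts 20 m/s; Δx = 20·5 + ½·11·5² = 237.5 m; v ends 75 m/s.
10–16 s: v starts 75 m/s; Δx = 75·6 + ½·-4·6² = 378 m; v ends 51 m/s.
16–19 s: v starts 51 m/s; Δx = 51·3 + ½·1·3² = 157.5 m; v ends 54 m/s.
x(19) = 7 + Σ Δx = 817.5 m.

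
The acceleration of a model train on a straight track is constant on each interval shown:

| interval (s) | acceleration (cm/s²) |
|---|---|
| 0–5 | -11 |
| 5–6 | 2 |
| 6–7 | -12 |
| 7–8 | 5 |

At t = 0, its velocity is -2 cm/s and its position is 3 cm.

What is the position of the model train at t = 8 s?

On each constant-a segment, Δv = aΔt and Δx = v₀Δt + ½aΔt²; chain segment to segment.
0–5 s: v starts -2 cm/s; Δx = -2·5 + ½·-11·5² = -147.5 cm; v ends -57 cm/s.
5–6 s: v starts -57 cm/s; Δx = -57·1 + ½·2·1² = -56 cm; v ends -55 cm/s.
6–7 s: v starts -55 cm/s; Δx = -55·1 + ½·-12·1² = -61 cm; v ends -67 cm/s.
7–8 s: v starts -67 cm/s; Δx = -67·1 + ½·5·1² = -64.5 cm; v ends -62 cm/s.
x(8) = 3 + Σ Δx = -326 cm.

-326 cm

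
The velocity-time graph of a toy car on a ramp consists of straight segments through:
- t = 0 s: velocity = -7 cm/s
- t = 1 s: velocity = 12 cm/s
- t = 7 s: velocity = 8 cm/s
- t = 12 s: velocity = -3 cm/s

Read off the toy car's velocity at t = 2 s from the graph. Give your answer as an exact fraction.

34/3 cm/s

On 1–7 s the graph is linear from 12 to 8 cm/s: v(2) = 12 + (8 − 12)·(2 − 1)/(7 − 1) = 34/3 cm/s.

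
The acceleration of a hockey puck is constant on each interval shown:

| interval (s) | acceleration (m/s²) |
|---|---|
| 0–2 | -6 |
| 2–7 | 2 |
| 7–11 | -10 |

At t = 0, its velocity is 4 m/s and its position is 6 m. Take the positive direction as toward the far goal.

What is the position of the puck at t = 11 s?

On each constant-a segment, Δv = aΔt and Δx = v₀Δt + ½aΔt²; chain segment to segment.
0–2 s: v starts 4 m/s; Δx = 4·2 + ½·-6·2² = -4 m; v ends -8 m/s.
2–7 s: v starts -8 m/s; Δx = -8·5 + ½·2·5² = -15 m; v ends 2 m/s.
7–11 s: v starts 2 m/s; Δx = 2·4 + ½·-10·4² = -72 m; v ends -38 m/s.
x(11) = 6 + Σ Δx = -85 m.

-85 m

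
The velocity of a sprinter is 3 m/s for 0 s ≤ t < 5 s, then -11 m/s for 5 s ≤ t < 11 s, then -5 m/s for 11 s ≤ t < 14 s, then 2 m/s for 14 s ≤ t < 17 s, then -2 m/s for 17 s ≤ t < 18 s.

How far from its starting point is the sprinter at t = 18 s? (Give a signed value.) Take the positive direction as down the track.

-62 m

Net displacement equals the area under the velocity-time graph (areas below the axis count negative).
0–5 s: 3 × 5 = 15 m
5–11 s: -11 × 6 = -66 m
11–14 s: -5 × 3 = -15 m
14–17 s: 2 × 3 = 6 m
17–18 s: -2 × 1 = -2 m
Net displacement = -62 m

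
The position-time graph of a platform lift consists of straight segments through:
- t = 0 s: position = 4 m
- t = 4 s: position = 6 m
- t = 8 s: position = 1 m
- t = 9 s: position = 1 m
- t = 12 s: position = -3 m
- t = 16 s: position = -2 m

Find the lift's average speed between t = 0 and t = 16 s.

Average speed = (total path length)/(elapsed time); on a piecewise-linear x-t graph the path length is Σ|Δx|.
0–4 s: |Δx| = |6 − 4| = 2 m
4–8 s: |Δx| = |1 − 6| = 5 m
8–9 s: |Δx| = |1 − 1| = 0 m
9–12 s: |Δx| = |-3 − 1| = 4 m
12–16 s: |Δx| = |-2 − -3| = 1 m
Total path = 12 m; average speed = 12/16 = 0.75 m/s.

0.75 m/s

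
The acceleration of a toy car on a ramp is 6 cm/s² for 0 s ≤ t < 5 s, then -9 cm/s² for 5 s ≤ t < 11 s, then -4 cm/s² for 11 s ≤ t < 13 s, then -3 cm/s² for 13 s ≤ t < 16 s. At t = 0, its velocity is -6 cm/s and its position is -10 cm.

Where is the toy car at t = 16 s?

-178.5 cm

On each constant-a segment, Δv = aΔt and Δx = v₀Δt + ½aΔt²; chain segment to segment.
0–5 s: v starts -6 cm/s; Δx = -6·5 + ½·6·5² = 45 cm; v ends 24 cm/s.
5–11 s: v starts 24 cm/s; Δx = 24·6 + ½·-9·6² = -18 cm; v ends -30 cm/s.
11–13 s: v starts -30 cm/s; Δx = -30·2 + ½·-4·2² = -68 cm; v ends -38 cm/s.
13–16 s: v starts -38 cm/s; Δx = -38·3 + ½·-3·3² = -127.5 cm; v ends -47 cm/s.
x(16) = -10 + Σ Δx = -178.5 cm.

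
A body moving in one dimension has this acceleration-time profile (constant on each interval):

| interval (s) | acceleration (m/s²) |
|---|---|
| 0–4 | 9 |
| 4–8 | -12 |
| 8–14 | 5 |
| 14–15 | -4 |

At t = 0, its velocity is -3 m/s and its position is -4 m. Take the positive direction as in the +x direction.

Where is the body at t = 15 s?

105 m

On each constant-a segment, Δv = aΔt and Δx = v₀Δt + ½aΔt²; chain segment to segment.
0–4 s: v starts -3 m/s; Δx = -3·4 + ½·9·4² = 60 m; v ends 33 m/s.
4–8 s: v starts 33 m/s; Δx = 33·4 + ½·-12·4² = 36 m; v ends -15 m/s.
8–14 s: v starts -15 m/s; Δx = -15·6 + ½·5·6² = 0 m; v ends 15 m/s.
14–15 s: v starts 15 m/s; Δx = 15·1 + ½·-4·1² = 13 m; v ends 11 m/s.
x(15) = -4 + Σ Δx = 105 m.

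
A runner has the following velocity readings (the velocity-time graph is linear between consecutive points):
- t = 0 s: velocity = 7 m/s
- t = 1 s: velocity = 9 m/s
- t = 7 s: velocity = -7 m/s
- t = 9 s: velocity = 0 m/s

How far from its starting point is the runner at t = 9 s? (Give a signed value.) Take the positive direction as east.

Net displacement equals the area under the velocity-time graph (areas below the axis count negative).
0–1 s: ½(7 + 9)(1) = 8 m
1–7 s: ½(9 + -7)(6) = 6 m
7–9 s: ½(-7 + 0)(2) = -7 m
Net displacement = 7 m

7 m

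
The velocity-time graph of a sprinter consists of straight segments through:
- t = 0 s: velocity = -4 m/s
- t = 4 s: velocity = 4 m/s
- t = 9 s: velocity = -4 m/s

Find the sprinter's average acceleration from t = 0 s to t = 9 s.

0 m/s²

Average acceleration = Δv/Δt = (-4 − -4)/(9 − 0) = 0 m/s².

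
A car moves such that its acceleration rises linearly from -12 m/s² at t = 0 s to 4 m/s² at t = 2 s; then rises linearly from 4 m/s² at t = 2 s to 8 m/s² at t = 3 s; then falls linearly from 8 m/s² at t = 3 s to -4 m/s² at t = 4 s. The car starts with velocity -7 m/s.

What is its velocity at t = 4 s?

Δv equals the area under the a-t graph; then v = v₀ + Δv.
0–2 s: ½(-12 + 4)(2) = -8 m/s
2–3 s: ½(4 + 8)(1) = 6 m/s
3–4 s: ½(8 + -4)(1) = 2 m/s
Δv = 0 m/s, so v(4) = -7 + (0) = -7 m/s.

-7 m/s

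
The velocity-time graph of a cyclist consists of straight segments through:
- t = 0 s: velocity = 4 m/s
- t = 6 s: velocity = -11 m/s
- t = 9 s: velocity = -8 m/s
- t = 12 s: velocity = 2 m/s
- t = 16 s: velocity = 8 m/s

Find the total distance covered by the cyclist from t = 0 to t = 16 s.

Total distance travelled is ∫|v| dt — sum the magnitudes of each area piece.
0–6 s: v = 0 at t = 1.6 s; triangle areas 3.2 + 24.2 = 27.4 m
6–9 s: |½(-11 + -8)(3)| = 28.5 m
9–12 s: v = 0 at t = 11.4 s; triangle areas 9.6 + 0.6 = 10.2 m
12–16 s: |½(2 + 8)(4)| = 20 m
Total distance = 86.1 m

86.1 m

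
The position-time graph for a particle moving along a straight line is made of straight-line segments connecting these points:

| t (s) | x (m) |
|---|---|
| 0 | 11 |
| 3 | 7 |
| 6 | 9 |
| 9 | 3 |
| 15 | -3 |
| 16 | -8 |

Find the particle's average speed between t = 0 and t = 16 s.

1.4375 m/s

Average speed = (total path length)/(elapsed time); on a piecewise-linear x-t graph the path length is Σ|Δx|.
0–3 s: |Δx| = |7 − 11| = 4 m
3–6 s: |Δx| = |9 − 7| = 2 m
6–9 s: |Δx| = |3 − 9| = 6 m
9–15 s: |Δx| = |-3 − 3| = 6 m
15–16 s: |Δx| = |-8 − -3| = 5 m
Total path = 23 m; average speed = 23/16 = 1.4375 m/s.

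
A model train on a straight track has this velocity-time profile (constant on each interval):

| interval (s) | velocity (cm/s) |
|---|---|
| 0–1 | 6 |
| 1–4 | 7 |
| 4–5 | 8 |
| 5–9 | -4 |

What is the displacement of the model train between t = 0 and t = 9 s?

Displacement is the signed area under the v-t curve.
0–1 s: 6 × 1 = 6 cm
1–4 s: 7 × 3 = 21 cm
4–5 s: 8 × 1 = 8 cm
5–9 s: -4 × 4 = -16 cm
Net displacement = 19 cm

19 cm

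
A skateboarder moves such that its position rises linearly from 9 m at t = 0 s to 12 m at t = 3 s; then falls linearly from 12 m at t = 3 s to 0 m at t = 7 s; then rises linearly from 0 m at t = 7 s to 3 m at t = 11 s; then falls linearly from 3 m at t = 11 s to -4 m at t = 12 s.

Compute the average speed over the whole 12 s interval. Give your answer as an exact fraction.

Average speed = (total path length)/(elapsed time); on a piecewise-linear x-t graph the path length is Σ|Δx|.
0–3 s: |Δx| = |12 − 9| = 3 m
3–7 s: |Δx| = |0 − 12| = 12 m
7–11 s: |Δx| = |3 − 0| = 3 m
11–12 s: |Δx| = |-4 − 3| = 7 m
Total path = 25 m; average speed = 25/12 = 25/12 m/s.

25/12 m/s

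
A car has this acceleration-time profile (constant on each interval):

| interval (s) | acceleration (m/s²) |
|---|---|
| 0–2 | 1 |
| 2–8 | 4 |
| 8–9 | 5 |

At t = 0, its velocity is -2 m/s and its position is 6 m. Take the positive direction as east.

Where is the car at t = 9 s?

On each constant-a segment, Δv = aΔt and Δx = v₀Δt + ½aΔt²; chain segment to segment.
0–2 s: v starts -2 m/s; Δx = -2·2 + ½·1·2² = -2 m; v ends 0 m/s.
2–8 s: v starts 0 m/s; Δx = 0·6 + ½·4·6² = 72 m; v ends 24 m/s.
8–9 s: v starts 24 m/s; Δx = 24·1 + ½·5·1² = 26.5 m; v ends 29 m/s.
x(9) = 6 + Σ Δx = 102.5 m.

102.5 m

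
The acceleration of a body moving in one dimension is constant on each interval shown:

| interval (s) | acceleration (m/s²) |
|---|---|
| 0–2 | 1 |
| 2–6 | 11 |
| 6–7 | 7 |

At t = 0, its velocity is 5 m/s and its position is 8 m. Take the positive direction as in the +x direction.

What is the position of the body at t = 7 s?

190.5 m

On each constant-a segment, Δv = aΔt and Δx = v₀Δt + ½aΔt²; chain segment to segment.
0–2 s: v starts 5 m/s; Δx = 5·2 + ½·1·2² = 12 m; v ends 7 m/s.
2–6 s: v starts 7 m/s; Δx = 7·4 + ½·11·4² = 116 m; v ends 51 m/s.
6–7 s: v starts 51 m/s; Δx = 51·1 + ½·7·1² = 54.5 m; v ends 58 m/s.
x(7) = 8 + Σ Δx = 190.5 m.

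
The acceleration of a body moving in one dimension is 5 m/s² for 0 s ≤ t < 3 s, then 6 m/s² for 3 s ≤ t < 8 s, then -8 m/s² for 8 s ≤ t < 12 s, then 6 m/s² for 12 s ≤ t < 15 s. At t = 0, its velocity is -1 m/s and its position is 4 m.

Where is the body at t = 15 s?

On each constant-a segment, Δv = aΔt and Δx = v₀Δt + ½aΔt²; chain segment to segment.
0–3 s: v starts -1 m/s; Δx = -1·3 + ½·5·3² = 19.5 m; v ends 14 m/s.
3–8 s: v starts 14 m/s; Δx = 14·5 + ½·6·5² = 145 m; v ends 44 m/s.
8–12 s: v starts 44 m/s; Δx = 44·4 + ½·-8·4² = 112 m; v ends 12 m/s.
12–15 s: v starts 12 m/s; Δx = 12·3 + ½·6·3² = 63 m; v ends 30 m/s.
x(15) = 4 + Σ Δx = 343.5 m.

343.5 m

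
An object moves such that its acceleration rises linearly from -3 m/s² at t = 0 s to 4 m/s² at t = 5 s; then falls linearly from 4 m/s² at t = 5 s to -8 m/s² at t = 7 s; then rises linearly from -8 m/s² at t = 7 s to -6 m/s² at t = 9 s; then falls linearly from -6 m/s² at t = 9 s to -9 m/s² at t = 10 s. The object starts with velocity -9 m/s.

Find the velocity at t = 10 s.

Δv equals the area under the a-t graph; then v = v₀ + Δv.
0–5 s: ½(-3 + 4)(5) = 2.5 m/s
5–7 s: ½(4 + -8)(2) = -4 m/s
7–9 s: ½(-8 + -6)(2) = -14 m/s
9–10 s: ½(-6 + -9)(1) = -7.5 m/s
Δv = -23 m/s, so v(10) = -9 + (-23) = -32 m/s.

-32 m/s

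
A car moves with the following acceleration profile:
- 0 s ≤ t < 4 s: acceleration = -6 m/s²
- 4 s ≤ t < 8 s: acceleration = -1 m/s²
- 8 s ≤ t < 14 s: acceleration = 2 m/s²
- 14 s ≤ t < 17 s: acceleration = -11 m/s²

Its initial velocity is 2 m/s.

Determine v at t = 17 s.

-47 m/s

Δv equals the area under the a-t graph; then v = v₀ + Δv.
0–4 s: -6 × 4 = -24 m/s
4–8 s: -1 × 4 = -4 m/s
8–14 s: 2 × 6 = 12 m/s
14–17 s: -11 × 3 = -33 m/s
Δv = -49 m/s, so v(17) = 2 + (-49) = -47 m/s.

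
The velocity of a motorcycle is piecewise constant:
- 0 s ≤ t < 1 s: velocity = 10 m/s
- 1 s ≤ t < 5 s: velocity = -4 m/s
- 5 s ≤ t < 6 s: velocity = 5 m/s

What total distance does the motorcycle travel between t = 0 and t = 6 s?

Total distance travelled is ∫|v| dt — sum the magnitudes of each area piece.
0–1 s: |10| × 1 = 10 m
1–5 s: |-4| × 4 = 16 m
5–6 s: |5| × 1 = 5 m
Total distance = 31 m

31 m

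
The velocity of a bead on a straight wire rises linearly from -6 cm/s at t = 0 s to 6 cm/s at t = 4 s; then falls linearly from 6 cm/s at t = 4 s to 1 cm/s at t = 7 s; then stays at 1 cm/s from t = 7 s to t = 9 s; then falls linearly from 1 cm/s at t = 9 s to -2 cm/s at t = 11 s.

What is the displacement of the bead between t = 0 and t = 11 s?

Net displacement equals the area under the velocity-time graph (areas below the axis count negative).
0–4 s: ½(-6 + 6)(4) = 0 cm
4–7 s: ½(6 + 1)(3) = 10.5 cm
7–9 s: 1 × 2 = 2 cm
9–11 s: ½(1 + -2)(2) = -1 cm
Net displacement = 11.5 cm

11.5 cm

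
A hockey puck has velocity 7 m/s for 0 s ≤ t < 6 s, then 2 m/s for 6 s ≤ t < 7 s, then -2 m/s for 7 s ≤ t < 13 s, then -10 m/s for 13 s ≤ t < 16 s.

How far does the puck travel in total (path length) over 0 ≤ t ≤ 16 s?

Distance (not displacement) is the total path length: add the absolute areas under v-t.
0–6 s: |7| × 6 = 42 m
6–7 s: |2| × 1 = 2 m
7–13 s: |-2| × 6 = 12 m
13–16 s: |-10| × 3 = 30 m
Total distance = 86 m

86 m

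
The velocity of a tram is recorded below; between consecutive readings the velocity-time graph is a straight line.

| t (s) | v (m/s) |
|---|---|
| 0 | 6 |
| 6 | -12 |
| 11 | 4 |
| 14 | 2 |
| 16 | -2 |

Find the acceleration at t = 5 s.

-3 m/s²

Acceleration is the slope of the v-t graph on 0–6 s: (-12 − 6)/(6 − 0) = -3 m/s².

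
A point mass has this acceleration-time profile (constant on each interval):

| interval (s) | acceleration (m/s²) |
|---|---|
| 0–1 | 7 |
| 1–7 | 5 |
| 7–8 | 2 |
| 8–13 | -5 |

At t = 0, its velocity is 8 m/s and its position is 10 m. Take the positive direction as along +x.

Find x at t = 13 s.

On each constant-a segment, Δv = aΔt and Δx = v₀Δt + ½aΔt²; chain segment to segment.
0–1 s: v starts 8 m/s; Δx = 8·1 + ½·7·1² = 11.5 m; v ends 15 m/s.
1–7 s: v starts 15 m/s; Δx = 15·6 + ½·5·6² = 180 m; v ends 45 m/s.
7–8 s: v starts 45 m/s; Δx = 45·1 + ½·2·1² = 46 m; v ends 47 m/s.
8–13 s: v starts 47 m/s; Δx = 47·5 + ½·-5·5² = 172.5 m; v ends 22 m/s.
x(13) = 10 + Σ Δx = 420 m.

420 m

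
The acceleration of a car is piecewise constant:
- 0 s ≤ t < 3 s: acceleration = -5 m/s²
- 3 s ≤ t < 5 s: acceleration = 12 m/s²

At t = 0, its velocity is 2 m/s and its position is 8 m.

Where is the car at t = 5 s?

On each constant-a segment, Δv = aΔt and Δx = v₀Δt + ½aΔt²; chain segment to segment.
0–3 s: v starts 2 m/s; Δx = 2·3 + ½·-5·3² = -16.5 m; v ends -13 m/s.
3–5 s: v starts -13 m/s; Δx = -13·2 + ½·12·2² = -2 m; v ends 11 m/s.
x(5) = 8 + Σ Δx = -10.5 m.

-10.5 m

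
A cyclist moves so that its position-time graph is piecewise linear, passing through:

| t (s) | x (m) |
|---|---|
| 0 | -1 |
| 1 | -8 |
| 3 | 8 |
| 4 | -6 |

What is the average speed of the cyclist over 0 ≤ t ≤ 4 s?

9.25 m/s

Average speed = (total path length)/(elapsed time); on a piecewise-linear x-t graph the path length is Σ|Δx|.
0–1 s: |Δx| = |-8 − -1| = 7 m
1–3 s: |Δx| = |8 − -8| = 16 m
3–4 s: |Δx| = |-6 − 8| = 14 m
Total path = 37 m; average speed = 37/4 = 9.25 m/s.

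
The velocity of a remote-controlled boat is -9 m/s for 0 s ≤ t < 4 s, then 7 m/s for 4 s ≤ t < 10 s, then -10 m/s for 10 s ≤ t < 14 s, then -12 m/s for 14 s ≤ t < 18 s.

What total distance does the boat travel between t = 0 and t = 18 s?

Total distance travelled is ∫|v| dt — sum the magnitudes of each area piece.
0–4 s: |-9| × 4 = 36 m
4–10 s: |7| × 6 = 42 m
10–14 s: |-10| × 4 = 40 m
14–18 s: |-12| × 4 = 48 m
Total distance = 166 m

166 m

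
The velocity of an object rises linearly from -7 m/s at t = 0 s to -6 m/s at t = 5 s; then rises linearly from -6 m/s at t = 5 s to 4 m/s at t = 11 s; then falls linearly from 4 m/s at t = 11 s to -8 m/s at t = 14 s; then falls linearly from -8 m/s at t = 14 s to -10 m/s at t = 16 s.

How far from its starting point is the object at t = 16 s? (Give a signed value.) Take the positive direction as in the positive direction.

-62.5 m

Net displacement equals the area under the velocity-time graph (areas below the axis count negative).
0–5 s: ½(-7 + -6)(5) = -32.5 m
5–11 s: ½(-6 + 4)(6) = -6 m
11–14 s: ½(4 + -8)(3) = -6 m
14–16 s: ½(-8 + -10)(2) = -18 m
Net displacement = -62.5 m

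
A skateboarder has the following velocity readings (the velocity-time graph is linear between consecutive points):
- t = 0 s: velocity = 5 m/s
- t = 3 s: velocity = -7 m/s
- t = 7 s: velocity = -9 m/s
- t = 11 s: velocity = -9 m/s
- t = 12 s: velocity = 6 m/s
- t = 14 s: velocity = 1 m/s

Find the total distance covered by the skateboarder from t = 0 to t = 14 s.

Total distance travelled is ∫|v| dt — sum the magnitudes of each area piece.
0–3 s: v = 0 at t = 1.25 s; triangle areas 3.125 + 6.125 = 9.25 m
3–7 s: |½(-7 + -9)(4)| = 32 m
7–11 s: |-9| × 4 = 36 m
11–12 s: v = 0 at t = 11.6 s; triangle areas 2.7 + 1.2 = 3.9 m
12–14 s: |½(6 + 1)(2)| = 7 m
Total distance = 88.15 m

88.15 m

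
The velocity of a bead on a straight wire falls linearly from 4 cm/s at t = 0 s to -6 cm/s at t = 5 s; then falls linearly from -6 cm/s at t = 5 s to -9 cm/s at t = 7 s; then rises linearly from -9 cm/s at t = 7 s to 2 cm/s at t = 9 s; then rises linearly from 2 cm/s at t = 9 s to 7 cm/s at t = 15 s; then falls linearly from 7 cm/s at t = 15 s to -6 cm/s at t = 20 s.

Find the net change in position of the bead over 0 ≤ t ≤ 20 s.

2.5 cm

Net displacement equals the area under the velocity-time graph (areas below the axis count negative).
0–5 s: ½(4 + -6)(5) = -5 cm
5–7 s: ½(-6 + -9)(2) = -15 cm
7–9 s: ½(-9 + 2)(2) = -7 cm
9–15 s: ½(2 + 7)(6) = 27 cm
15–20 s: ½(7 + -6)(5) = 2.5 cm
Net displacement = 2.5 cm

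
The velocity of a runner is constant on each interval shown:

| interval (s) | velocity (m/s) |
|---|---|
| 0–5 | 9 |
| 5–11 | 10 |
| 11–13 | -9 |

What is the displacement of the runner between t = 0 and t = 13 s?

87 m

Displacement is the signed area under the v-t curve.
0–5 s: 9 × 5 = 45 m
5–11 s: 10 × 6 = 60 m
11–13 s: -9 × 2 = -18 m
Net displacement = 87 m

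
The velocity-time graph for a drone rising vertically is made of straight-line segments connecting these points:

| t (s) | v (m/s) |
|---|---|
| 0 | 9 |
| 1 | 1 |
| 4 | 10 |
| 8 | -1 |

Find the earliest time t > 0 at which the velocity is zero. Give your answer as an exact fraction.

t = 84/11 s

v changes sign on 4–8 s (from 10 to -1); the graph is linear there, so v = 0 at t = 4 + (-10)·(8 − 4)/(-1 − 10) = 84/11 s.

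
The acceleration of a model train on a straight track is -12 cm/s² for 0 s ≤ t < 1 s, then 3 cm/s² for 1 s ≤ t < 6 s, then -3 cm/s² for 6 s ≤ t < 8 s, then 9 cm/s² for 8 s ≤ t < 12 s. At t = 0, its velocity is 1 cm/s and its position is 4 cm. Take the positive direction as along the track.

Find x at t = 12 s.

On each constant-a segment, Δv = aΔt and Δx = v₀Δt + ½aΔt²; chain segment to segment.
0–1 s: v starts 1 cm/s; Δx = 1·1 + ½·-12·1² = -5 cm; v ends -11 cm/s.
1–6 s: v starts -11 cm/s; Δx = -11·5 + ½·3·5² = -17.5 cm; v ends 4 cm/s.
6–8 s: v starts 4 cm/s; Δx = 4·2 + ½·-3·2² = 2 cm; v ends -2 cm/s.
8–12 s: v starts -2 cm/s; Δx = -2·4 + ½·9·4² = 64 cm; v ends 34 cm/s.
x(12) = 4 + Σ Δx = 47.5 cm.

47.5 cm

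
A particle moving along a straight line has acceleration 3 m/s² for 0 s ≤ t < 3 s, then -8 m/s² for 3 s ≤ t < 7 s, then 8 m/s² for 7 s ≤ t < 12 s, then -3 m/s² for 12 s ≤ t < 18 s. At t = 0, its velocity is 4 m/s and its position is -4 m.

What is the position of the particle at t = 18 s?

On each constant-a segment, Δv = aΔt and Δx = v₀Δt + ½aΔt²; chain segment to segment.
0–3 s: v starts 4 m/s; Δx = 4·3 + ½·3·3² = 25.5 m; v ends 13 m/s.
3–7 s: v starts 13 m/s; Δx = 13·4 + ½·-8·4² = -12 m; v ends -19 m/s.
7–12 s: v starts -19 m/s; Δx = -19·5 + ½·8·5² = 5 m; v ends 21 m/s.
12–18 s: v starts 21 m/s; Δx = 21·6 + ½·-3·6² = 72 m; v ends 3 m/s.
x(18) = -4 + Σ Δx = 86.5 m.

86.5 m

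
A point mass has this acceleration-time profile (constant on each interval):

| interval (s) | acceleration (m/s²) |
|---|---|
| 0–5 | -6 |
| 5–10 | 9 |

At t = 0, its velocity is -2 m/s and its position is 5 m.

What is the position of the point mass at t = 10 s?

-127.5 m

On each constant-a segment, Δv = aΔt and Δx = v₀Δt + ½aΔt²; chain segment to segment.
0–5 s: v starts -2 m/s; Δx = -2·5 + ½·-6·5² = -85 m; v ends -32 m/s.
5–10 s: v starts -32 m/s; Δx = -32·5 + ½·9·5² = -47.5 m; v ends 13 m/s.
x(10) = 5 + Σ Δx = -127.5 m.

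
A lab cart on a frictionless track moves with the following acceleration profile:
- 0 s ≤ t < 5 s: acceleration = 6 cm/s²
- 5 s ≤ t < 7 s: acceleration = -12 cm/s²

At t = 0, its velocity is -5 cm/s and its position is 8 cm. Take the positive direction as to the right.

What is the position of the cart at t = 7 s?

On each constant-a segment, Δv = aΔt and Δx = v₀Δt + ½aΔt²; chain segment to segment.
0–5 s: v starts -5 cm/s; Δx = -5·5 + ½·6·5² = 50 cm; v ends 25 cm/s.
5–7 s: v starts 25 cm/s; Δx = 25·2 + ½·-12·2² = 26 cm; v ends 1 cm/s.
x(7) = 8 + Σ Δx = 84 cm.

84 cm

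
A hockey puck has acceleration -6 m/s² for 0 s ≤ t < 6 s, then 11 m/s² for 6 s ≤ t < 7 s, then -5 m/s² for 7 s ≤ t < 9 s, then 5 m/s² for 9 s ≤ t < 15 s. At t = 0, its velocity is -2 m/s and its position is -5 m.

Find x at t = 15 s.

-353.5 m

On each constant-a segment, Δv = aΔt and Δx = v₀Δt + ½aΔt²; chain segment to segment.
0–6 s: v starts -2 m/s; Δx = -2·6 + ½·-6·6² = -120 m; v ends -38 m/s.
6–7 s: v starts -38 m/s; Δx = -38·1 + ½·11·1² = -32.5 m; v ends -27 m/s.
7–9 s: v starts -27 m/s; Δx = -27·2 + ½·-5·2² = -64 m; v ends -37 m/s.
9–15 s: v starts -37 m/s; Δx = -37·6 + ½·5·6² = -132 m; v ends -7 m/s.
x(15) = -5 + Σ Δx = -353.5 m.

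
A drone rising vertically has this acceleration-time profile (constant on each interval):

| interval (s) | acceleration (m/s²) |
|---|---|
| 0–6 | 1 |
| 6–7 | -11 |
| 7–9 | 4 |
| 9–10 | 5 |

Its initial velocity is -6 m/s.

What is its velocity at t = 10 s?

Δv equals the area under the a-t graph; then v = v₀ + Δv.
0–6 s: 1 × 6 = 6 m/s
6–7 s: -11 × 1 = -11 m/s
7–9 s: 4 × 2 = 8 m/s
9–10 s: 5 × 1 = 5 m/s
Δv = 8 m/s, so v(10) = -6 + (8) = 2 m/s.

2 m/s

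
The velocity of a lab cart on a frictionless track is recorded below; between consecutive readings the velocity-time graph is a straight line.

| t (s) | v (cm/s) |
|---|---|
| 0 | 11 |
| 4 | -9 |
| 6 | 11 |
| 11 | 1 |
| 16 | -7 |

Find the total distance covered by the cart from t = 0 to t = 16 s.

Total distance travelled is ∫|v| dt — sum the magnitudes of each area piece.
0–4 s: v = 0 at t = 2.2 s; triangle areas 12.1 + 8.1 = 20.2 cm
4–6 s: v = 0 at t = 4.9 s; triangle areas 4.05 + 6.05 = 10.1 cm
6–11 s: |½(11 + 1)(5)| = 30 cm
11–16 s: v = 0 at t = 11.625 s; triangle areas 0.3125 + 15.3125 = 15.625 cm
Total distance = 75.925 cm

75.925 cm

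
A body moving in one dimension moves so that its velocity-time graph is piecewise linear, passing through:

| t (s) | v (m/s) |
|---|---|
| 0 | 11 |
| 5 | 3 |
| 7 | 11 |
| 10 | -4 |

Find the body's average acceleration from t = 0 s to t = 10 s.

-1.5 m/s²

Average acceleration = Δv/Δt = (-4 − 11)/(10 − 0) = -1.5 m/s².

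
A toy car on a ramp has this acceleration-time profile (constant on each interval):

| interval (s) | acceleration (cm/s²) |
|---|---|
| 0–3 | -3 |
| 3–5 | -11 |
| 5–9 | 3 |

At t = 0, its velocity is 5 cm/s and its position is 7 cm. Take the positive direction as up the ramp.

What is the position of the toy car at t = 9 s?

On each constant-a segment, Δv = aΔt and Δx = v₀Δt + ½aΔt²; chain segment to segment.
0–3 s: v starts 5 cm/s; Δx = 5·3 + ½·-3·3² = 1.5 cm; v ends -4 cm/s.
3–5 s: v starts -4 cm/s; Δx = -4·2 + ½·-11·2² = -30 cm; v ends -26 cm/s.
5–9 s: v starts -26 cm/s; Δx = -26·4 + ½·3·4² = -80 cm; v ends -14 cm/s.
x(9) = 7 + Σ Δx = -101.5 cm.

-101.5 cm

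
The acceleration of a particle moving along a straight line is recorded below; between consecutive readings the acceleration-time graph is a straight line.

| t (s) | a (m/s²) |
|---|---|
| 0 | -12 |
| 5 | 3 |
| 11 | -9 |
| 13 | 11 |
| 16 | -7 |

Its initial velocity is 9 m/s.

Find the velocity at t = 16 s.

-23.5 m/s

Δv equals the area under the a-t graph; then v = v₀ + Δv.
0–5 s: ½(-12 + 3)(5) = -22.5 m/s
5–11 s: ½(3 + -9)(6) = -18 m/s
11–13 s: ½(-9 + 11)(2) = 2 m/s
13–16 s: ½(11 + -7)(3) = 6 m/s
Δv = -32.5 m/s, so v(16) = 9 + (-32.5) = -23.5 m/s.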